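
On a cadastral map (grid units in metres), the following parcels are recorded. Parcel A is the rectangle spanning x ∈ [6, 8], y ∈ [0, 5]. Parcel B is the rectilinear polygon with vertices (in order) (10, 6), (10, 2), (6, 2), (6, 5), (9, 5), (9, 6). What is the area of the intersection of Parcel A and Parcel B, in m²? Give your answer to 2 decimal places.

The intersection is the polygon with vertices (8,2), (6,2), (6,5), (8,5).
By the shoelace formula its area is 6.00.

6.00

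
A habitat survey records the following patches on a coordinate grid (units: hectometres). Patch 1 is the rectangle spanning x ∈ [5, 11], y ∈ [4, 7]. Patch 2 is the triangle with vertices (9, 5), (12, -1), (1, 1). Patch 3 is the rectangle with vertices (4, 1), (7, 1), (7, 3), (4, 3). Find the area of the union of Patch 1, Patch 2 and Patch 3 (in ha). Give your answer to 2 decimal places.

47.00

By inclusion–exclusion:
Individual areas: |Patch 1| = 18, |Patch 2| = 30, |Patch 3| = 6.
|Patch 1∩Patch 2| = 1.25.
|Patch 1∩Patch 3| = 0 (no overlap).
|Patch 2∩Patch 3| = 5.75.
|Patch 1∩Patch 2∩Patch 3| = 0.
|Patch 1 ∪ Patch 2 ∪ Patch 3| = 54 − 7 + 0 = 47.00.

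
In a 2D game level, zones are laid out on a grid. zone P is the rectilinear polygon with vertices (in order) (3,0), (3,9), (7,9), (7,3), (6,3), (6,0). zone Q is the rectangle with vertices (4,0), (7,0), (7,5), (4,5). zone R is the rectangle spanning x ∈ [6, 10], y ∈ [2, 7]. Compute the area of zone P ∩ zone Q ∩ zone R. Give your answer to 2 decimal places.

2.00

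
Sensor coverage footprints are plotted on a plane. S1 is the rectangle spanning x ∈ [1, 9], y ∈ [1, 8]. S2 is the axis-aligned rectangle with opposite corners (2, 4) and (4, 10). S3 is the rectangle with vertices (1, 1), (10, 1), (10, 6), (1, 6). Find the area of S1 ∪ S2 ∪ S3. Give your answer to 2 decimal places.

By inclusion–exclusion:
Individual areas: |S1| = 56, |S2| = 12, |S3| = 45.
|S1∩S2|: x∈[2,4], y∈[4,8] → 2·4 = 8.
|S1∩S3|: x∈[1,9], y∈[1,6] → 8·5 = 40.
|S2∩S3|: x∈[2,4], y∈[4,6] → 2·2 = 4.
|S1∩S2∩S3| = 4.
|S1 ∪ S2 ∪ S3| = 113 − 52 + 4 = 65.00.

65.00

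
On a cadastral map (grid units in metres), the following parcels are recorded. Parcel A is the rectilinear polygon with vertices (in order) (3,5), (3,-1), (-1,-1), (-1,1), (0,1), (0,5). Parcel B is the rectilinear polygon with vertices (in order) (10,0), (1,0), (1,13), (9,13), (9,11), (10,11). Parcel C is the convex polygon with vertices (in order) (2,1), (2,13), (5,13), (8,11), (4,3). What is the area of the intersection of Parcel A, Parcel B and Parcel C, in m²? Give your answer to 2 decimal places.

The intersection is the polygon with vertices (3,5), (3,2), (2,1), (2,5).
By the shoelace formula its area is 3.50.

3.50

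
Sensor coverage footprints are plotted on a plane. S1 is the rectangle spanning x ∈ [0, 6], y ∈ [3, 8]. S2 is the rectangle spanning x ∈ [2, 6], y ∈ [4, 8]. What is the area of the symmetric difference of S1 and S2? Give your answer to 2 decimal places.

14.00

|S1∩S2|: x∈[2,6], y∈[4,8] → 4·4 = 16.
|S1 △ S2| = |S1| + |S2| − 2·|S1∩S2| = 30 + 16 − 32 = 14.00.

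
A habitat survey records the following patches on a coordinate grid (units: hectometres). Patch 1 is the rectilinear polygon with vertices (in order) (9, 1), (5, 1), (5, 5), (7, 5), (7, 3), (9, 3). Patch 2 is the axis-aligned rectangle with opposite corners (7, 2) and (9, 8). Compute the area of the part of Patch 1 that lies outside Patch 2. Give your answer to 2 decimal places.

10.00

|Patch 1| = 12, |Patch 1∩Patch 2| = 2.
|Patch 1 ∖ Patch 2| = |Patch 1| − |Patch 1∩Patch 2| = 12 − 2 = 10.00.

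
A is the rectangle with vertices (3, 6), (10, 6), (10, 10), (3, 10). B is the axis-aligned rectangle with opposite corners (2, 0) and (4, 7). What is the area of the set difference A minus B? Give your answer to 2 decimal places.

|A∩B|: x∈[3,4], y∈[6,7] → 1·1 = 1.
|A| = 28.
|A ∖ B| = |A| − |A∩B| = 28 − 1 = 27.00.

27.00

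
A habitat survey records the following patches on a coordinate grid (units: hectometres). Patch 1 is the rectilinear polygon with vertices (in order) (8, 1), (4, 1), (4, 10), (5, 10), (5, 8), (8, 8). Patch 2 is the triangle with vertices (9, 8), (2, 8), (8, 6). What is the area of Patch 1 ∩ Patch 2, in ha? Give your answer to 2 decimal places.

The intersection is the polygon with vertices (4,8), (5,8), (8,8), (8,6), (4,7.333).
By the shoelace formula its area is 5.33.

5.33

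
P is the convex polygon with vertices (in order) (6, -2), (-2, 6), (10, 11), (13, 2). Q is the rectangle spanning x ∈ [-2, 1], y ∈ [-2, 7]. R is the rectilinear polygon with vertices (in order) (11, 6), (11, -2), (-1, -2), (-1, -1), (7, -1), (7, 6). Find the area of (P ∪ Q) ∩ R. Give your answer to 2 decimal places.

|P ∪ Q| = 126.2.
|(P ∪ Q) ∩ R| = 28.36.

28.36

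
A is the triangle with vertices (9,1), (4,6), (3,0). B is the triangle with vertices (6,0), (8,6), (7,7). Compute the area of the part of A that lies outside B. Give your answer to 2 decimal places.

16.53

|A| = 17.5, |A∩B| = 0.9742.
|A ∖ B| = |A| − |A∩B| = 17.5 − 0.9742 = 16.53.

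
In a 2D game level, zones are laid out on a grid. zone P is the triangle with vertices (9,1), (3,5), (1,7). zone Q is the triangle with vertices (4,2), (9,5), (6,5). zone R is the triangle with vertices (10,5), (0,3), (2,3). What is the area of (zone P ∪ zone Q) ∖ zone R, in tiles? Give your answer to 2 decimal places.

|zone P ∪ zone Q| = 6.2723.
|(zone P ∪ zone Q) ∩ zone R| = 0.5804.
|(zone P ∪ zone Q) ∖ zone R| = 6.2723 − 0.5804 = 5.69.

5.69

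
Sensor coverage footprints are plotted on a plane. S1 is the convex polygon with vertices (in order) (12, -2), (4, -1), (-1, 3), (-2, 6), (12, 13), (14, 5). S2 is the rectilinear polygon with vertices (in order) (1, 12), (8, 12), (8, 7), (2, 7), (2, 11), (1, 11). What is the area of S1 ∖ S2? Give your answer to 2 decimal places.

|S1| = 150.5, |S1∩S2| = 15.
|S1 ∖ S2| = |S1| − |S1∩S2| = 150.5 − 15 = 135.50.

135.50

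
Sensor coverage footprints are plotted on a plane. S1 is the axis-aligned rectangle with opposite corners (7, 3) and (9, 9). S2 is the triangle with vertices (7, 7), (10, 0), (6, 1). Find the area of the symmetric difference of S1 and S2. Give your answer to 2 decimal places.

17.64

|S1| = 12, |S2| = 12.5, |S1∩S2| = 3.4286.
|S1 △ S2| = |S1| + |S2| − 2·|S1∩S2| = 12 + 12.5 − 6.8571 = 17.64.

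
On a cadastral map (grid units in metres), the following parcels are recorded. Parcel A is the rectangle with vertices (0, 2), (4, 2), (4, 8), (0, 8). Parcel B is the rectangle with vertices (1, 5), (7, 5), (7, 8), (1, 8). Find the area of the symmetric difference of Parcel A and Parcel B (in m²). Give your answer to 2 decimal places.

|Parcel A∩Parcel B|: x∈[1,4], y∈[5,8] → 3·3 = 9.
|Parcel A △ Parcel B| = |Parcel A| + |Parcel B| − 2·|Parcel A∩Parcel B| = 24 + 18 − 18 = 24.00.

24.00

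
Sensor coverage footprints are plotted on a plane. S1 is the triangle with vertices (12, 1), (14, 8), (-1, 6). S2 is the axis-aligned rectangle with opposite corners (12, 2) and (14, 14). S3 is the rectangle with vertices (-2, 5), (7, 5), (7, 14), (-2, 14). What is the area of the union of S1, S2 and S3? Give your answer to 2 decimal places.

By inclusion–exclusion:
Individual areas: |S1| = 50.5, |S2| = 24, |S3| = 81.
|S1∩S2| = 6.5905.
|S1∩S3| = 10.9667.
|S2∩S3| = 0 (no overlap).
|S1∩S2∩S3| = 0.
|S1 ∪ S2 ∪ S3| = 155.5 − 17.5571 + 0 = 137.94.

137.94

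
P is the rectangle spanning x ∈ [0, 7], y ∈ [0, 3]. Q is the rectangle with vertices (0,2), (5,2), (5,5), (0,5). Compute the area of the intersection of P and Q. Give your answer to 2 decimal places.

|P∩Q|: x∈[0,5], y∈[2,3] → 5·1 = 5.

5.00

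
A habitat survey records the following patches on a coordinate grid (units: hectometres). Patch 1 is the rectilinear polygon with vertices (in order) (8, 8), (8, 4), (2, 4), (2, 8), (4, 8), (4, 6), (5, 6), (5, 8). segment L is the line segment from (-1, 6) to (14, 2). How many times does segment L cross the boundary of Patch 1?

2

The segment meets the boundary at (6.5,4), (2,5.2).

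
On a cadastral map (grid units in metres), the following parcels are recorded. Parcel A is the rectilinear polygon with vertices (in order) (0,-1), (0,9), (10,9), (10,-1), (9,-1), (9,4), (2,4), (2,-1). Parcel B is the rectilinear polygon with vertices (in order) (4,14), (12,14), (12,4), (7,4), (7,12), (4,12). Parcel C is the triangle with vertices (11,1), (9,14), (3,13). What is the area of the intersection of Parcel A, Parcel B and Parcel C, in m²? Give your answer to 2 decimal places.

The intersection is the polygon with vertices (10,4), (9,4), (7,7), (7,9), (9.769,9), (10,7.5).
By the shoelace formula its area is 11.83.

11.83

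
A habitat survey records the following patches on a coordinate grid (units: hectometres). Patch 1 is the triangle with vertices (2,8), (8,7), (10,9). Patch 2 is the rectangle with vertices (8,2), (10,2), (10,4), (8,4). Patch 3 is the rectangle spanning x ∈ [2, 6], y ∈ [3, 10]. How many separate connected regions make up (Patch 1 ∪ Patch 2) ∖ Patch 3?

2

(Patch 1 ∪ Patch 2) ∖ Patch 3 splits into 2 disjoint pieces (area 4.6667, area 4).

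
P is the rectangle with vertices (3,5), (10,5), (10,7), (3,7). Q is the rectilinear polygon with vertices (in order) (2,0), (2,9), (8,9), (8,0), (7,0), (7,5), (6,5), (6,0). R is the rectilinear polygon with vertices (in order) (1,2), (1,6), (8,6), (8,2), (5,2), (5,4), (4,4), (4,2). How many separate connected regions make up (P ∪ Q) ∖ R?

(P ∪ Q) ∖ R splits into 3 disjoint pieces (area 22, area 2, area 10).

3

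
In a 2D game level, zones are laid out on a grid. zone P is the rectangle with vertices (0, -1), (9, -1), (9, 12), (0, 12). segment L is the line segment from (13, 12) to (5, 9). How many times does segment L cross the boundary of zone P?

The segment meets the boundary at (9,10.5).

1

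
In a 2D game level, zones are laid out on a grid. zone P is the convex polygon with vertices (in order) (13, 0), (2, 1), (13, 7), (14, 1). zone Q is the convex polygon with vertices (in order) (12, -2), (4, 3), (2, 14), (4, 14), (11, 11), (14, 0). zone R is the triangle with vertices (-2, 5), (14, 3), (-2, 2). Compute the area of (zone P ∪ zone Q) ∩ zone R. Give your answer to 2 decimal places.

9.24

The region (zone P ∪ zone Q) ∩ zone R is the polygon with vertices (4.777,2.515), (4,3), (3.767,4.279), (13.66,3.043), (13.67,2.979), (4.588,2.412).
By the shoelace formula its area is 9.24.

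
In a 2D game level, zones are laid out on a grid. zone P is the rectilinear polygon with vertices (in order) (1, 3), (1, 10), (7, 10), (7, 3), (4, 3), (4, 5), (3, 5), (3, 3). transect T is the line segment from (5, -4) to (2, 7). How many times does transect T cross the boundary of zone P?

The segment meets the boundary at (3,3.333).

1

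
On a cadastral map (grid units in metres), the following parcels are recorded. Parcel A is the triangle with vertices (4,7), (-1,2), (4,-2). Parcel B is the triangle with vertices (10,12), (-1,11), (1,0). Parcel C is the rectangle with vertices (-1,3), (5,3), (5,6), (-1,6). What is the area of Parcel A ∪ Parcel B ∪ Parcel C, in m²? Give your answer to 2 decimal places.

By inclusion–exclusion:
Individual areas: |Parcel A| = 22.5, |Parcel B| = 61.5, |Parcel C| = 18.
|Parcel A∩Parcel B| = 11.6762.
|Parcel A∩Parcel C| = 7.5.
|Parcel B∩Parcel C| = 12.4129.
|Parcel A∩Parcel B∩Parcel C| = 7.0376.
|Parcel A ∪ Parcel B ∪ Parcel C| = 102 − 31.5891 + 7.0376 = 77.45.

77.45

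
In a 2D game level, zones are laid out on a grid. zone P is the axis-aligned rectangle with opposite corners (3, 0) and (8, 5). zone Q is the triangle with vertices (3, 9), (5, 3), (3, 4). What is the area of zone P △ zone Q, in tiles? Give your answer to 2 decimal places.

|zone P| = 25, |zone Q| = 5, |zone P∩zone Q| = 2.3333.
|zone P △ zone Q| = |zone P| + |zone Q| − 2·|zone P∩zone Q| = 25 + 5 − 4.6667 = 25.33.

25.33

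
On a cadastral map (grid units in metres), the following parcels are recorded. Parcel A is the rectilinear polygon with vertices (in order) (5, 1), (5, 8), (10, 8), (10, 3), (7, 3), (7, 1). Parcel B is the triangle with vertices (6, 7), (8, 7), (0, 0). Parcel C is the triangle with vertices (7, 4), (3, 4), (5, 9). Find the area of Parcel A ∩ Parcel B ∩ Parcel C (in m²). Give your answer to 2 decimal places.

1.80

The intersection is the polygon with vertices (5.864,6.841), (6.37,5.574), (5,4.375), (5,5.833).
By the shoelace formula its area is 1.80.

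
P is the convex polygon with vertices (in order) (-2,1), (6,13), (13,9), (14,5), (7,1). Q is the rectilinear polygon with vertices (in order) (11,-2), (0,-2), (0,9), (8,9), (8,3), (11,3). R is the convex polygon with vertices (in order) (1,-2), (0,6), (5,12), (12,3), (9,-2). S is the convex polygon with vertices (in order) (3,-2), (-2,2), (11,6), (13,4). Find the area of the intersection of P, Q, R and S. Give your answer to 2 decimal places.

The intersection is the polygon with vertices (8,3), (10.5,3), (7,1), (0.625,1), (0.407,2.741), (8,5.077).
By the shoelace formula its area is 23.40.

23.40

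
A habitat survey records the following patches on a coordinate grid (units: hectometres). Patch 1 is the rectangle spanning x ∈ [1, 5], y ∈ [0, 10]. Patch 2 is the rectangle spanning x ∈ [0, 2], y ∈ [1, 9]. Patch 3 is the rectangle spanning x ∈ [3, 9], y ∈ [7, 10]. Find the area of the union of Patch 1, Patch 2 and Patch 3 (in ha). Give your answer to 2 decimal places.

By inclusion–exclusion:
Individual areas: |Patch 1| = 40, |Patch 2| = 16, |Patch 3| = 18.
|Patch 1∩Patch 2|: x∈[1,2], y∈[1,9] → 1·8 = 8.
|Patch 1∩Patch 3|: x∈[3,5], y∈[7,10] → 2·3 = 6.
|Patch 2∩Patch 3| = 0 (no overlap).
|Patch 1∩Patch 2∩Patch 3| = 0.
|Patch 1 ∪ Patch 2 ∪ Patch 3| = 74 − 14 + 0 = 60.00.

60.00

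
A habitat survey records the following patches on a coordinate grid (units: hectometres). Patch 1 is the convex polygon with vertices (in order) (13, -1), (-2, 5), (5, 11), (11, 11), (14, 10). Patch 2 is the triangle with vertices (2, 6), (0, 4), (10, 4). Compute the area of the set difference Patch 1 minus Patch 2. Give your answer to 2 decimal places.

109.04

|Patch 1| = 119, |Patch 1∩Patch 2| = 9.9643.
|Patch 1 ∖ Patch 2| = |Patch 1| − |Patch 1∩Patch 2| = 119 − 9.9643 = 109.04.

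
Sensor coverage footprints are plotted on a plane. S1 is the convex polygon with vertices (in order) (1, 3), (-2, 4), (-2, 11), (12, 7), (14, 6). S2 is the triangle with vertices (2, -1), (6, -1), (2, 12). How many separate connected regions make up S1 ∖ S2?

S1 ∖ S2 splits into 2 disjoint pieces (area 28.0989, area 31.6293).

2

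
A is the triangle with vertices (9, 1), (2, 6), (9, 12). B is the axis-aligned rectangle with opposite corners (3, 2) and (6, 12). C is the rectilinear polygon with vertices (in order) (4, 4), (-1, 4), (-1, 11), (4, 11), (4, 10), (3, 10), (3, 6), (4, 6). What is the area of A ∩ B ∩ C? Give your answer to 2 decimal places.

1.07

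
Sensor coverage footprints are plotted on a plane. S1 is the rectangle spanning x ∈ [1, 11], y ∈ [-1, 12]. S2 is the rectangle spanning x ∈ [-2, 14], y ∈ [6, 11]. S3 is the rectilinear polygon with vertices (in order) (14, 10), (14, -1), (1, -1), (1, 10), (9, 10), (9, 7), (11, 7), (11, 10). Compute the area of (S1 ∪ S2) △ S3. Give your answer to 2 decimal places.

|S1 ∪ S2| = 160.
|(S1 ∪ S2) ∩ S3| = 116.
|(S1 ∪ S2) △ S3| = 160 + 137 − 232 = 65.00.

65.00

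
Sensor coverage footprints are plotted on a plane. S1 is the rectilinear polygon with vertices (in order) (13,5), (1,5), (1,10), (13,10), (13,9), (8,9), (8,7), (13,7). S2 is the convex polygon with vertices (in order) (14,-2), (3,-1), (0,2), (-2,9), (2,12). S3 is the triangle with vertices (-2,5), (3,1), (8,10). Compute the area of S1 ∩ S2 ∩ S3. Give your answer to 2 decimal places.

The intersection is the polygon with vertices (1,6.5), (5,8.5), (6.315,6.966), (5.222,5), (1,5).
By the shoelace formula its area is 12.52.

12.52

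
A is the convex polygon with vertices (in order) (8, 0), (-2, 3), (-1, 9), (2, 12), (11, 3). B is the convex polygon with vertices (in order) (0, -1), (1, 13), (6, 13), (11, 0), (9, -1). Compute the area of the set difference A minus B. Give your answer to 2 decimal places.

15.91

|A| = 85.5, |A∩B| = 69.5878.
|A ∖ B| = |A| − |A∩B| = 85.5 − 69.5878 = 15.91.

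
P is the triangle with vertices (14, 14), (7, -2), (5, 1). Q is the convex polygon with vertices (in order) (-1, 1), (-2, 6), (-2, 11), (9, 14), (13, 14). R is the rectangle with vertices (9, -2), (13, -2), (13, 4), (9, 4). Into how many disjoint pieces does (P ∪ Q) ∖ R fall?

(P ∪ Q) ∖ R splits into 2 disjoint pieces (area 26.0536, area 85).

2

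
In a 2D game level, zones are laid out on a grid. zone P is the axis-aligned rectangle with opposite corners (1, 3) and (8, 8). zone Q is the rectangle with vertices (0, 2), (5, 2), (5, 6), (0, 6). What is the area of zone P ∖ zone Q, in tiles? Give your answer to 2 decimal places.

23.00

|zone P∩zone Q|: x∈[1,5], y∈[3,6] → 4·3 = 12.
|zone P| = 35.
|zone P ∖ zone Q| = |zone P| − |zone P∩zone Q| = 35 − 12 = 23.00.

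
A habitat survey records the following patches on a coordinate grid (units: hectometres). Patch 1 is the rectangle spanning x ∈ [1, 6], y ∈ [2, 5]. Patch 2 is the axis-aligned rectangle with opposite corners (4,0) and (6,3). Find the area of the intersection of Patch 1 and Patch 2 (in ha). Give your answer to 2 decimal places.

2.00

|Patch 1∩Patch 2|: x∈[4,6], y∈[2,3] → 2·1 = 2.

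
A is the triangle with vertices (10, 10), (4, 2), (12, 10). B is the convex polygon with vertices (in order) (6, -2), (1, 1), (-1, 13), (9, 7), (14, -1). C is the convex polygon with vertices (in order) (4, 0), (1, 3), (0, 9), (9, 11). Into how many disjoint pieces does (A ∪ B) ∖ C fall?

1

(A ∪ B) ∖ C is a single connected region.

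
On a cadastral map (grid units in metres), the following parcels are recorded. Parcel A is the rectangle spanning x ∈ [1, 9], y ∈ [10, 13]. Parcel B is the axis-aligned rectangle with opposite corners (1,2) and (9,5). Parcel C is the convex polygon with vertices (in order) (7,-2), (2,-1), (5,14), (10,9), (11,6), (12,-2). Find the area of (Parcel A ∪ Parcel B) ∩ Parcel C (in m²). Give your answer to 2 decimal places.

|Parcel A ∪ Parcel B| = 48.
|(Parcel A ∪ Parcel B) ∩ Parcel C| = 27.30.

27.30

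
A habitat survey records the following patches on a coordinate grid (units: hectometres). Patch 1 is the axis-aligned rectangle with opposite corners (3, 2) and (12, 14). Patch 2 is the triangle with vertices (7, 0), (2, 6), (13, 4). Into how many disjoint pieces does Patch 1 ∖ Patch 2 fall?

Patch 1 ∖ Patch 2 splits into 3 disjoint pieces (area 1.3333, area 81, area 3.2667).

3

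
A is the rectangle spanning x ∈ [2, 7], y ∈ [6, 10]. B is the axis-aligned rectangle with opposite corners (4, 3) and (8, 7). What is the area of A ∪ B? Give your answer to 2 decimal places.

33.00

By inclusion–exclusion:
Individual areas: |A| = 20, |B| = 16.
|A∩B|: x∈[4,7], y∈[6,7] → 3·1 = 3.
|A ∪ B| = 36 − 3 = 33.00.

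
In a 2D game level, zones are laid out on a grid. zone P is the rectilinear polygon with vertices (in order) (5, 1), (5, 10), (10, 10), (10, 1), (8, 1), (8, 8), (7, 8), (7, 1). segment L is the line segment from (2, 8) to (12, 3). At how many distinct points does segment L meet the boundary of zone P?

4

The segment meets the boundary at (10,4), (8,5), (7,5.5), (5,6.5).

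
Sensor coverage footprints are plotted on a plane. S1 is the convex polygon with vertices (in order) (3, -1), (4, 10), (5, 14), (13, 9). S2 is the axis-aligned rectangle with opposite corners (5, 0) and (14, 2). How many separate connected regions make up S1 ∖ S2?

1

S1 ∖ S2 is a single connected region.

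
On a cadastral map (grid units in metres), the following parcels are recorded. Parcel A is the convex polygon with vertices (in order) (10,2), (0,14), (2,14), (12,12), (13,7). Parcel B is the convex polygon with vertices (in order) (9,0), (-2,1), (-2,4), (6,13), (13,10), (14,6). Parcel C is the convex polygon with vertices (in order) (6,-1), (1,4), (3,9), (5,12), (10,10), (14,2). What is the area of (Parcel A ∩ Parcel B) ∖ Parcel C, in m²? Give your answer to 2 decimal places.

15.02

|Parcel A ∩ Parcel B| = 56.6823.
|(Parcel A ∩ Parcel B) ∩ Parcel C| = 41.6643.
|(Parcel A ∩ Parcel B) ∖ Parcel C| = 56.6823 − 41.6643 = 15.02.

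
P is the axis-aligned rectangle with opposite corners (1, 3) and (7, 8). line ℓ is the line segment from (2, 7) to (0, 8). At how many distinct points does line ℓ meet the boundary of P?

1

The segment meets the boundary at (1,7.5).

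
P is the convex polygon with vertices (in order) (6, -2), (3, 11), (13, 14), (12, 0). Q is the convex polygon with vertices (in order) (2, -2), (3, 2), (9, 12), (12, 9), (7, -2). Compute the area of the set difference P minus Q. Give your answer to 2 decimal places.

59.45

|P| = 110.5, |P∩Q| = 51.0536.
|P ∖ Q| = |P| − |P∩Q| = 110.5 − 51.0536 = 59.45.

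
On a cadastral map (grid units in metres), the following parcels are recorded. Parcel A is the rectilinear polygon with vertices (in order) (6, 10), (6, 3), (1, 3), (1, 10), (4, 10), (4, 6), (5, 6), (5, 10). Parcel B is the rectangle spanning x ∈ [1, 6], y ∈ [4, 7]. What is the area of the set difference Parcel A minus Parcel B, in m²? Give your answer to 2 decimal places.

|Parcel A| = 31, |Parcel A∩Parcel B| = 14.
|Parcel A ∖ Parcel B| = |Parcel A| − |Parcel A∩Parcel B| = 31 − 14 = 17.00.

17.00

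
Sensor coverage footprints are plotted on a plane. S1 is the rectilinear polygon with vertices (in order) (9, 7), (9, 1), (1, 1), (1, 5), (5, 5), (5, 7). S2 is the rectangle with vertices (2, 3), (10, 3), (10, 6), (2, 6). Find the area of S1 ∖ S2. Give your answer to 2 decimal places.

|S1| = 40, |S1∩S2| = 18.
|S1 ∖ S2| = |S1| − |S1∩S2| = 40 − 18 = 22.00.

22.00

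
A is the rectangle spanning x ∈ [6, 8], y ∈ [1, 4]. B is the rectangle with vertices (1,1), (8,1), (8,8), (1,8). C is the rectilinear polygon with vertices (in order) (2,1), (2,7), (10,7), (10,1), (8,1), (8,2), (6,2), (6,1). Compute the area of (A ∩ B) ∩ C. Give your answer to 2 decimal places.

4.00

|A ∩ B| = 6.
|(A ∩ B) ∩ C| = 4.00.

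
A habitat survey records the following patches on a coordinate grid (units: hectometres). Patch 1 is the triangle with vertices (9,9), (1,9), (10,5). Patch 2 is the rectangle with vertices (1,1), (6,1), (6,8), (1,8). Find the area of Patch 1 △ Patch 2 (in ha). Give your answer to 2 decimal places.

47.64

|Patch 1| = 16, |Patch 2| = 35, |Patch 1∩Patch 2| = 1.6806.
|Patch 1 △ Patch 2| = |Patch 1| + |Patch 2| − 2·|Patch 1∩Patch 2| = 16 + 35 − 3.3611 = 47.64.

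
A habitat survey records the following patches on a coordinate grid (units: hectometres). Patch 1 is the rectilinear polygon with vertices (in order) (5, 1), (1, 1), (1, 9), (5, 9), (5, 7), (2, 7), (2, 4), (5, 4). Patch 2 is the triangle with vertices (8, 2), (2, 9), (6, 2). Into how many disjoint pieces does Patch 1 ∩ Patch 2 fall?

Patch 1 ∩ Patch 2 splits into 2 disjoint pieces (area 0.5714, area 0.0179).

2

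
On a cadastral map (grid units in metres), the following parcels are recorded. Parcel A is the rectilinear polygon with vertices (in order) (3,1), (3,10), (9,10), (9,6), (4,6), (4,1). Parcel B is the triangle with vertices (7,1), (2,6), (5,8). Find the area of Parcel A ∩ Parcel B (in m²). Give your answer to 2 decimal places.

4.74

The intersection is the polygon with vertices (3,6.667), (5,8), (5.571,6), (4,6), (4,4), (3,5).
By the shoelace formula its area is 4.74.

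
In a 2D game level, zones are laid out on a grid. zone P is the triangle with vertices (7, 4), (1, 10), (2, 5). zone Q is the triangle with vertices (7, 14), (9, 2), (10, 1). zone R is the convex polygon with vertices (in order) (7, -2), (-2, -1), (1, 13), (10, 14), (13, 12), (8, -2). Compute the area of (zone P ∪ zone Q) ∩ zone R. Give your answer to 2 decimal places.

16.58

|zone P ∪ zone Q| = 17.
|(zone P ∪ zone Q) ∩ zone R| = 16.58.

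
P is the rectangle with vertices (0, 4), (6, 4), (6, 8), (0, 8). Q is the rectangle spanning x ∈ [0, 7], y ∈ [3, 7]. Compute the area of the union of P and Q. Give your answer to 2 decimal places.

34.00

By inclusion–exclusion:
Individual areas: |P| = 24, |Q| = 28.
|P∩Q|: x∈[0,6], y∈[4,7] → 6·3 = 18.
|P ∪ Q| = 52 − 18 = 34.00.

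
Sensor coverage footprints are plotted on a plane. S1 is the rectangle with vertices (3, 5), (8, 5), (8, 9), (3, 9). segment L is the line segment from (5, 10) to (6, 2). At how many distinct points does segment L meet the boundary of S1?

2

The segment meets the boundary at (5.625,5), (5.125,9).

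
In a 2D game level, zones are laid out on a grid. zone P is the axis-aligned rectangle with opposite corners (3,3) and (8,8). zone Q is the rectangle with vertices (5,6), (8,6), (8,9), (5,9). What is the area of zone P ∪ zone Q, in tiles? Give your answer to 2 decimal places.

28.00

By inclusion–exclusion:
Individual areas: |zone P| = 25, |zone Q| = 9.
|zone P∩zone Q|: x∈[5,8], y∈[6,8] → 3·2 = 6.
|zone P ∪ zone Q| = 34 − 6 = 28.00.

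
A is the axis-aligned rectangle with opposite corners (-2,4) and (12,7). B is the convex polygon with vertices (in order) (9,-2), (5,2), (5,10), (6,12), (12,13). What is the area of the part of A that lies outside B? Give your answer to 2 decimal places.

|A| = 42, |A∩B| = 16.5.
|A ∖ B| = |A| − |A∩B| = 42 − 16.5 = 25.50.

25.50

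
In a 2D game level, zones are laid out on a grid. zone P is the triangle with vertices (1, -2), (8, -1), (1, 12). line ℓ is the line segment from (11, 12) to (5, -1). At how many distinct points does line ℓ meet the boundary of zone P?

1

The segment meets the boundary at (6.385,2).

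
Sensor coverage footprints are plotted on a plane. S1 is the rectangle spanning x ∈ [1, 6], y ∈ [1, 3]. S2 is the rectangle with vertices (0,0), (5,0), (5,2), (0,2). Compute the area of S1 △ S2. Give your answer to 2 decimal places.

12.00

|S1∩S2|: x∈[1,5], y∈[1,2] → 4·1 = 4.
|S1 △ S2| = |S1| + |S2| − 2·|S1∩S2| = 10 + 10 − 8 = 12.00.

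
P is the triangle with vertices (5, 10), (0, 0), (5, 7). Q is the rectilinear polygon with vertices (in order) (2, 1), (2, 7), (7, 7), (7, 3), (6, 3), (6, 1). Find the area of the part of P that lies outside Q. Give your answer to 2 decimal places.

|P| = 7.5, |P∩Q| = 4.05.
|P ∖ Q| = |P| − |P∩Q| = 7.5 − 4.05 = 3.45.

3.45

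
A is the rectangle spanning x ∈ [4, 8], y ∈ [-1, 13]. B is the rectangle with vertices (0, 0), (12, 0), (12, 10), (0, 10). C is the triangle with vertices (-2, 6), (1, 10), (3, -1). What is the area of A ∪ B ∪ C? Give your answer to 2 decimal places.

By inclusion–exclusion:
Individual areas: |A| = 56, |B| = 120, |C| = 20.5.
|A∩B|: x∈[4,8], y∈[0,10] → 4·10 = 40.
|A∩C| = 0.
|B∩C| = 14.7671.
|A∩B∩C| = 0.
|A ∪ B ∪ C| = 196.5 − 54.7671 + 0 = 141.73.

141.73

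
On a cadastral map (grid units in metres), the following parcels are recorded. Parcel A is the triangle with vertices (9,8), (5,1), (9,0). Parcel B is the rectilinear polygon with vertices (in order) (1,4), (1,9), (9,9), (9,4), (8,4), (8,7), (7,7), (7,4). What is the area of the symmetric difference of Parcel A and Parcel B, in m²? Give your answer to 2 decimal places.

46.61

|Parcel A| = 16, |Parcel B| = 37, |Parcel A∩Parcel B| = 3.1964.
|Parcel A △ Parcel B| = |Parcel A| + |Parcel B| − 2·|Parcel A∩Parcel B| = 16 + 37 − 6.3929 = 46.61.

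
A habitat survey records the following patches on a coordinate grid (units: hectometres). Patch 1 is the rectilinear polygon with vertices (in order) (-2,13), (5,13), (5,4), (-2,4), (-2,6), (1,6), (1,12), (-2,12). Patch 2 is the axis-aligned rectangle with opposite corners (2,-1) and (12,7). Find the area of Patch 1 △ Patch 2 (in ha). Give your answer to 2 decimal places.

|Patch 1| = 45, |Patch 2| = 80, |Patch 1∩Patch 2| = 9.
|Patch 1 △ Patch 2| = |Patch 1| + |Patch 2| − 2·|Patch 1∩Patch 2| = 45 + 80 − 18 = 107.00.

107.00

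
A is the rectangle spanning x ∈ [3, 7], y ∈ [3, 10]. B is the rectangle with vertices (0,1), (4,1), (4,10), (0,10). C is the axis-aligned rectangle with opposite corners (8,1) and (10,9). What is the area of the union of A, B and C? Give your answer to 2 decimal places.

73.00

By inclusion–exclusion:
Individual areas: |A| = 28, |B| = 36, |C| = 16.
|A∩B|: x∈[3,4], y∈[3,10] → 1·7 = 7.
|A∩C| = 0 (no overlap).
|B∩C| = 0 (no overlap).
|A∩B∩C| = 0.
|A ∪ B ∪ C| = 80 − 7 + 0 = 73.00.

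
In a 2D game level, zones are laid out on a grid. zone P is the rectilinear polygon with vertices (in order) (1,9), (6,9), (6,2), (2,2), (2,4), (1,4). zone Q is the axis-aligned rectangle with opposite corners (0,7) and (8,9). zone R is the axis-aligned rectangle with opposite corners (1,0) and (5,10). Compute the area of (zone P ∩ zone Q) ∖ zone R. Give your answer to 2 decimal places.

2.00

|zone P ∩ zone Q| = 10.
|(zone P ∩ zone Q) ∩ zone R| = 8.
|(zone P ∩ zone Q) ∖ zone R| = 10 − 8 = 2.00.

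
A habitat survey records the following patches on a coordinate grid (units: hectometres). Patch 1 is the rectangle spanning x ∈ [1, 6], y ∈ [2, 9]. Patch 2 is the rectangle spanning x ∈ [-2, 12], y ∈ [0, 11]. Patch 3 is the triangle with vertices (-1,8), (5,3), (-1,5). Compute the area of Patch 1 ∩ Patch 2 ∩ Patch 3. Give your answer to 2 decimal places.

4.00

The intersection is the polygon with vertices (1,6.333), (5,3), (1,4.333).
By the shoelace formula its area is 4.00.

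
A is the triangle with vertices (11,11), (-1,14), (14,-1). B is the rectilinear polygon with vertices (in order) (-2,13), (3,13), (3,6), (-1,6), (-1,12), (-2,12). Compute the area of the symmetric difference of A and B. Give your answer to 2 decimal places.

87.50

|A| = 67.5, |B| = 29, |A∩B| = 4.5.
|A △ B| = |A| + |B| − 2·|A∩B| = 67.5 + 29 − 9 = 87.50.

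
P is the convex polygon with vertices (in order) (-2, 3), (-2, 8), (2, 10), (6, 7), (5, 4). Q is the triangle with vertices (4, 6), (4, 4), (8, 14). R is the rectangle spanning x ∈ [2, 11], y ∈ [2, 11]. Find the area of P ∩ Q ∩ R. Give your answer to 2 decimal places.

The intersection is the polygon with vertices (4,4), (4,6), (4.909,7.818), (5.385,7.462).
By the shoelace formula its area is 1.98.

1.98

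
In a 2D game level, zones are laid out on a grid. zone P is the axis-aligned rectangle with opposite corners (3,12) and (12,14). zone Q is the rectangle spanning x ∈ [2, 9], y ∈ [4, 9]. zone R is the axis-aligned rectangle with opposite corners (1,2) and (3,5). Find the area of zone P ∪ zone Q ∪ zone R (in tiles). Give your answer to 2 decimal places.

By inclusion–exclusion:
Individual areas: |zone P| = 18, |zone Q| = 35, |zone R| = 6.
|zone P∩zone Q| = 0 (no overlap).
|zone P∩zone R| = 0 (no overlap).
|zone Q∩zone R|: x∈[2,3], y∈[4,5] → 1·1 = 1.
|zone P∩zone Q∩zone R| = 0.
|zone P ∪ zone Q ∪ zone R| = 59 − 1 + 0 = 58.00.

58.00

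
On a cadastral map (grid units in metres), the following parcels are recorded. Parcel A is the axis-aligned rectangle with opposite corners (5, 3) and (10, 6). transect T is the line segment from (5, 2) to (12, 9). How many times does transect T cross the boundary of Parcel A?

2

The segment meets the boundary at (9,6), (6,3).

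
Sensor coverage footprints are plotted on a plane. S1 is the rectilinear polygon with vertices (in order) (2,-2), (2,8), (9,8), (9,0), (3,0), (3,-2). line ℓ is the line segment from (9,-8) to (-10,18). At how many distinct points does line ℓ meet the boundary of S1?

The segment meets the boundary at (2,1.579), (3.154,0).

2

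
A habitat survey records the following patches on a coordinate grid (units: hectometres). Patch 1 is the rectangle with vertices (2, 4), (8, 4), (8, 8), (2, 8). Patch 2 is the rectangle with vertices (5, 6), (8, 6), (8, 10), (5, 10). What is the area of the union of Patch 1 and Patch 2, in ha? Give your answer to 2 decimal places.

30.00

By inclusion–exclusion:
Individual areas: |Patch 1| = 24, |Patch 2| = 12.
|Patch 1∩Patch 2|: x∈[5,8], y∈[6,8] → 3·2 = 6.
|Patch 1 ∪ Patch 2| = 36 − 6 = 30.00.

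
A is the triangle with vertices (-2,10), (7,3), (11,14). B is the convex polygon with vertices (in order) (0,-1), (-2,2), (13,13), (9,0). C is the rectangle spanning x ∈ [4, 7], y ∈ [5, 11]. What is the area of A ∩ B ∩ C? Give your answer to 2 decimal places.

The intersection is the polygon with vertices (4,5.333), (4,6.4), (7,8.6), (7,5), (4.429,5).
By the shoelace formula its area is 7.43.

7.43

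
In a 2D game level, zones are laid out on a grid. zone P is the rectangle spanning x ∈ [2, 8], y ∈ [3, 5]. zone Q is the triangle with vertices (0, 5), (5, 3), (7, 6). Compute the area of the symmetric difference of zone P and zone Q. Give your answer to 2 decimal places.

|zone P| = 12, |zone Q| = 9.5, |zone P∩zone Q| = 5.5333.
|zone P △ zone Q| = |zone P| + |zone Q| − 2·|zone P∩zone Q| = 12 + 9.5 − 11.0667 = 10.43.

10.43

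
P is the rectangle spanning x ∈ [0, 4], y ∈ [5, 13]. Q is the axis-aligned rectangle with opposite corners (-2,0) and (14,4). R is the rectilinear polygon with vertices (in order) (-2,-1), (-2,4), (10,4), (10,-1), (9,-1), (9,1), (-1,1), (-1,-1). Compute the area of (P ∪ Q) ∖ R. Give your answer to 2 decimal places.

58.00

|P ∪ Q| = 96.
|(P ∪ Q) ∩ R| = 38.
|(P ∪ Q) ∖ R| = 96 − 38 = 58.00.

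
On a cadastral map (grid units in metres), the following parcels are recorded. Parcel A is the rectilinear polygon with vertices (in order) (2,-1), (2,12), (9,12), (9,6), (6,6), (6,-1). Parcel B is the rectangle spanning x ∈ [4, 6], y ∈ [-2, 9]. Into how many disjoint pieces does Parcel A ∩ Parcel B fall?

1

Parcel A ∩ Parcel B is a single connected region.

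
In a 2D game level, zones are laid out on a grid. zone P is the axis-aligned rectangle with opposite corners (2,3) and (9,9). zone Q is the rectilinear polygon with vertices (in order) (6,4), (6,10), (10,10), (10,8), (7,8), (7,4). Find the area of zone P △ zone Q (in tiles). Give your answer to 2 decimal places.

40.00

|zone P| = 42, |zone Q| = 12, |zone P∩zone Q| = 7.
|zone P △ zone Q| = |zone P| + |zone Q| − 2·|zone P∩zone Q| = 42 + 12 − 14 = 40.00.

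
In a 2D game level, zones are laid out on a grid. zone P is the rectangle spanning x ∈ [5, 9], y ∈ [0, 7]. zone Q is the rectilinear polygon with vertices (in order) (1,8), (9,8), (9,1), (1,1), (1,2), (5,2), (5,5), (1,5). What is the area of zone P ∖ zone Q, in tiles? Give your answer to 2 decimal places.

|zone P| = 28, |zone P∩zone Q| = 24.
|zone P ∖ zone Q| = |zone P| − |zone P∩zone Q| = 28 − 24 = 4.00.

4.00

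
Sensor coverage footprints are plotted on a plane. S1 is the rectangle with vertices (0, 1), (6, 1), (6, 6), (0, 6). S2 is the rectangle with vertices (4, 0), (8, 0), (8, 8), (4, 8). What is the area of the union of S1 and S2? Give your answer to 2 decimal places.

By inclusion–exclusion:
Individual areas: |S1| = 30, |S2| = 32.
|S1∩S2|: x∈[4,6], y∈[1,6] → 2·5 = 10.
|S1 ∪ S2| = 62 − 10 = 52.00.

52.00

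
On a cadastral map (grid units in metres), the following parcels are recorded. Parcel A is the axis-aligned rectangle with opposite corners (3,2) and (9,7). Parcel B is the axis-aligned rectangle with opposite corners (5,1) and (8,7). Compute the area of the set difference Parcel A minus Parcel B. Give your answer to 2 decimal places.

15.00

|Parcel A∩Parcel B|: x∈[5,8], y∈[2,7] → 3·5 = 15.
|Parcel A| = 30.
|Parcel A ∖ Parcel B| = |Parcel A| − |Parcel A∩Parcel B| = 30 − 15 = 15.00.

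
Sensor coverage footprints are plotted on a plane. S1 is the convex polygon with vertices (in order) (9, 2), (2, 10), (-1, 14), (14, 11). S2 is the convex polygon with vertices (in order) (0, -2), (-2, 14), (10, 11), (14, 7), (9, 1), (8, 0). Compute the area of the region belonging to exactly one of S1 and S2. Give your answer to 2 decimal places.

109.48

|S1| = 77, |S2| = 161.5, |S1∩S2| = 64.511.
|S1 △ S2| = |S1| + |S2| − 2·|S1∩S2| = 77 + 161.5 − 129.022 = 109.48.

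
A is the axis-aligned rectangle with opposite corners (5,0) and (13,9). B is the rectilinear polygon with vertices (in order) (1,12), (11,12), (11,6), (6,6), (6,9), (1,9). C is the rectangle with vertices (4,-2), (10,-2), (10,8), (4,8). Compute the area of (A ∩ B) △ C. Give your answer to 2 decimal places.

|A ∩ B| = 15.
|(A ∩ B) ∩ C| = 8.
|(A ∩ B) △ C| = 15 + 60 − 16 = 59.00.

59.00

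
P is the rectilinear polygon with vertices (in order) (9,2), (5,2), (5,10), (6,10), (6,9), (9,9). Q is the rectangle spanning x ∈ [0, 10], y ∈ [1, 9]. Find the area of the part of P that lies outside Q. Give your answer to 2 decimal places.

1.00

|P| = 29, |P∩Q| = 28.
|P ∖ Q| = |P| − |P∩Q| = 29 − 28 = 1.00.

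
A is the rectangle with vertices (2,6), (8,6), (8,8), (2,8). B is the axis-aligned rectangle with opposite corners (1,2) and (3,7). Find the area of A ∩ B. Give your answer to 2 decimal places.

1.00

|A∩B|: x∈[2,3], y∈[6,7] → 1·1 = 1.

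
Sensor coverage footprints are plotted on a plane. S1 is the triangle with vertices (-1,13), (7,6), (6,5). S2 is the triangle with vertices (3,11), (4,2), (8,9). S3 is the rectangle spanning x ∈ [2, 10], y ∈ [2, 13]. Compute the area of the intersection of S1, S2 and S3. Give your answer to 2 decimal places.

4.45

The intersection is the polygon with vertices (5.827,5.197), (3.327,8.055), (3.185,9.338), (6.524,6.417).
By the shoelace formula its area is 4.45.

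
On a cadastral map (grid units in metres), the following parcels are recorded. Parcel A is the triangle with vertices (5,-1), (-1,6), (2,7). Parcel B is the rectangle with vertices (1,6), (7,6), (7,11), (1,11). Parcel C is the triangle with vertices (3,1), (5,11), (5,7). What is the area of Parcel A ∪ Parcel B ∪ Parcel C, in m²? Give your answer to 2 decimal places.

43.89

By inclusion–exclusion:
Individual areas: |Parcel A| = 13.5, |Parcel B| = 30, |Parcel C| = 4.
|Parcel A∩Parcel B| = 1.0208.
|Parcel A∩Parcel C| = 0.2514.
|Parcel B∩Parcel C| = 2.3333.
|Parcel A∩Parcel B∩Parcel C| = 0.
|Parcel A ∪ Parcel B ∪ Parcel C| = 47.5 − 3.6056 + 0 = 43.89.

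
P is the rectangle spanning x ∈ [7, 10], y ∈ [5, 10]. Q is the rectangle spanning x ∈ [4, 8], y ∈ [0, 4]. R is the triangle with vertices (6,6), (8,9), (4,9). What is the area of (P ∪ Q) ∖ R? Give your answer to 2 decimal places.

|P ∪ Q| = 31.
|(P ∪ Q) ∩ R| = 0.75.
|(P ∪ Q) ∖ R| = 31 − 0.75 = 30.25.

30.25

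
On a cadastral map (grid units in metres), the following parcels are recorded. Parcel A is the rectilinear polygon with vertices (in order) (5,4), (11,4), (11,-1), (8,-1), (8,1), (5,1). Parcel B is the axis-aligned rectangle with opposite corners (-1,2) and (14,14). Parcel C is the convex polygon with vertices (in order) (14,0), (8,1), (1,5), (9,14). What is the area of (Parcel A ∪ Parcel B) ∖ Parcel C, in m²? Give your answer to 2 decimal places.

109.54

|Parcel A ∪ Parcel B| = 192.
|(Parcel A ∪ Parcel B) ∩ Parcel C| = 82.4643.
|(Parcel A ∪ Parcel B) ∖ Parcel C| = 192 − 82.4643 = 109.54.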